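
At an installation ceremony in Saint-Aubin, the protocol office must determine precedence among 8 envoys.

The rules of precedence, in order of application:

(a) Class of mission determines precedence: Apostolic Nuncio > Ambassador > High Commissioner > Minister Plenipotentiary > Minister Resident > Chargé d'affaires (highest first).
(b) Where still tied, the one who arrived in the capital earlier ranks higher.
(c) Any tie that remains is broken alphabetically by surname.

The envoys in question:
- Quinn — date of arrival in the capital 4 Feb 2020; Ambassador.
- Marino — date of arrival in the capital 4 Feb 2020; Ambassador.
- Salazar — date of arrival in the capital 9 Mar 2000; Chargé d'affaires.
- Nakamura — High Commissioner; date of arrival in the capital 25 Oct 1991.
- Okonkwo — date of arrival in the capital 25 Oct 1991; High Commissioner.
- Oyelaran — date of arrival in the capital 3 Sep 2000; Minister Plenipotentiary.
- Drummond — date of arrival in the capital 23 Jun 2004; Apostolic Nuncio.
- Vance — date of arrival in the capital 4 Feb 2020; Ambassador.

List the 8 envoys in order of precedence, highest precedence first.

Drummond, Marino, Quinn, Vance, Nakamura, Okonkwo, Oyelaran, Salazar

By class of mission: Drummond (Apostolic Nuncio); then Marino, Quinn and Vance (Ambassador); then Nakamura and Okonkwo (High Commissioner); then Oyelaran (Minister Plenipotentiary); then Salazar (Chargé d'affaires).
Marino, Quinn and Vance all have date of arrival in the capital 4 Feb 2020, so the next rule applies.
Among Marino, Quinn and Vance, alphabetically by surname: Marino before Quinn before Vance.
Nakamura and Okonkwo both have date of arrival in the capital 25 Oct 1991, so the next rule applies.
Among Nakamura and Okonkwo, alphabetically by surname: Nakamura before Okonkwo.
Full order: Drummond, Marino, Quinn, Vance, Nakamura, Okonkwo, Oyelaran, Salazar.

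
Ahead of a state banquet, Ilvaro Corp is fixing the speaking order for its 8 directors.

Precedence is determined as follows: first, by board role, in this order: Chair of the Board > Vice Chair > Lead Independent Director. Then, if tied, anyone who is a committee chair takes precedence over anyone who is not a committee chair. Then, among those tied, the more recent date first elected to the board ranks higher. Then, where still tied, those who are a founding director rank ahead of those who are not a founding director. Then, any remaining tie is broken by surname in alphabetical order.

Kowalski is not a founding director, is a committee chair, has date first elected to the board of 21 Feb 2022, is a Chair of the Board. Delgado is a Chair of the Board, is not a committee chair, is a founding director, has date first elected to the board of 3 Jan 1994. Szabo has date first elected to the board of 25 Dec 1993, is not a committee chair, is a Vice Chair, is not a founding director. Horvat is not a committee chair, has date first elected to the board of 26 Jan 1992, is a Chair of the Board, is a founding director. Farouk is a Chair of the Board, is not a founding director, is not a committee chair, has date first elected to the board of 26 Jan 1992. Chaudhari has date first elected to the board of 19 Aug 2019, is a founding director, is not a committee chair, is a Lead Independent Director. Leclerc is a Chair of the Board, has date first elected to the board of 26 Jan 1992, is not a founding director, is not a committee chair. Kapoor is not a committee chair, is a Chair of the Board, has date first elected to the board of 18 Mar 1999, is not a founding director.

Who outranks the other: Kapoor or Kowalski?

By board role: Kowalski, Kapoor, Delgado, Horvat, Farouk and Leclerc (Chair of the Board); then Szabo (Vice Chair); then Chaudhari (Lead Independent Director).
Among Kowalski, Kapoor, Delgado, Horvat, Farouk and Leclerc, a committee chair before not a committee chair: Kowalski (a committee chair) before Kapoor, Delgado, Horvat, Farouk and Leclerc (not a committee chair).
Among Kapoor, Delgado, Horvat, Farouk and Leclerc, by date first elected to the board (later first): Kapoor (18 Mar 1999) before Delgado (3 Jan 1994) before Horvat, Farouk and Leclerc (26 Jan 1992).
Among Horvat, Farouk and Leclerc, a founding director before not a founding director: Horvat (a founding director) before Farouk and Leclerc (not a founding director).
Among Farouk and Leclerc, alphabetically by surname: Farouk before Leclerc.
So Kowalski takes precedence.

Kowalski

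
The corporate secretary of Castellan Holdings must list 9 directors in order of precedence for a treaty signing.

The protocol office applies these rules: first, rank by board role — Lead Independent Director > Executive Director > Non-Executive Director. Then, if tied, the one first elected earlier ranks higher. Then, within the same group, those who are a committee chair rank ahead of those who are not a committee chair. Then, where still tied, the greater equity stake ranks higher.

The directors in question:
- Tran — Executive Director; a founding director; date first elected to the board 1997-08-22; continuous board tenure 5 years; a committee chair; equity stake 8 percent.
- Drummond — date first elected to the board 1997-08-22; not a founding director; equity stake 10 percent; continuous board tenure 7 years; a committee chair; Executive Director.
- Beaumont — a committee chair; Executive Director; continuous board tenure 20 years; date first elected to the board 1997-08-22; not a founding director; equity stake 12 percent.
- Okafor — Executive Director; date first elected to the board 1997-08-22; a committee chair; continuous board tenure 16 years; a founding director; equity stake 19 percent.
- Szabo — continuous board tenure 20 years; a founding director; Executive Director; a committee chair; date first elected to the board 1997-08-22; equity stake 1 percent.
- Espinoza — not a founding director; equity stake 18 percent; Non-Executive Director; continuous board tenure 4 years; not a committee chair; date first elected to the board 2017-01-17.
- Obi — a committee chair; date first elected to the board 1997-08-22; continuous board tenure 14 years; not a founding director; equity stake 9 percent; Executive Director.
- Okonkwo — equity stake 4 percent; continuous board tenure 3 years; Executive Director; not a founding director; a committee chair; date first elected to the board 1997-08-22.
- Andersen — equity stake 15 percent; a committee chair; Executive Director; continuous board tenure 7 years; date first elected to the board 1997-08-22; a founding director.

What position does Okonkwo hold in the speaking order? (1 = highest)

7

By board role: Okafor, Andersen, Beaumont, Drummond, Obi, Tran, Okonkwo and Szabo (Executive Director); then Espinoza (Non-Executive Director).
Okafor, Andersen, Beaumont, Drummond, Obi, Tran, Okonkwo and Szabo all have date first elected to the board 1997-08-22, so the next rule applies.
Okafor, Andersen, Beaumont, Drummond, Obi, Tran, Okonkwo and Szabo are each a committee chair, so the next rule applies.
Among Okafor, Andersen, Beaumont, Drummond, Obi, Tran, Okonkwo and Szabo, by equity stake (higher first): Okafor (19 percent) before Andersen (15 percent) before Beaumont (12 percent) before Drummond (10 percent) before Obi (9 percent) before Tran (8 percent) before Okonkwo (4 percent) before Szabo (1 percent).
Order: Okafor, Andersen, Beaumont, Drummond, Obi, Tran, Okonkwo, Szabo, Espinoza. So position 7.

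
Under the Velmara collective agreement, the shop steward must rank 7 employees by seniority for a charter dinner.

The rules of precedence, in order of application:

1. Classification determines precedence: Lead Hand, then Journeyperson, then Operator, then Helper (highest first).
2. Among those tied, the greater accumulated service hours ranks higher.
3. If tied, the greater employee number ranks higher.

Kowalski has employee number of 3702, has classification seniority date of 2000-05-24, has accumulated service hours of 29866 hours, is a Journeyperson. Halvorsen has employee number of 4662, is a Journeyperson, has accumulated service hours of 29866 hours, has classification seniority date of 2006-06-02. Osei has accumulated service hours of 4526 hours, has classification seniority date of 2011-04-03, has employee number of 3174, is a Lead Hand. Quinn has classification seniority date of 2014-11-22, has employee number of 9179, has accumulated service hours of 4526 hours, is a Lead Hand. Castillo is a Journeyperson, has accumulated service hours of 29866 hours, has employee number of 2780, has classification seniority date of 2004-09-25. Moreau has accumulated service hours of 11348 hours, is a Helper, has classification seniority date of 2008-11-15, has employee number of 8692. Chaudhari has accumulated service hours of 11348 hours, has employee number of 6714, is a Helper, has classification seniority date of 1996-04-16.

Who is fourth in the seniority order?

By classification: Quinn and Osei (Lead Hand); then Halvorsen, Kowalski and Castillo (Journeyperson); then Moreau and Chaudhari (Helper).
Quinn and Osei both have accumulated service hours 4526 hours, so the next rule applies.
Among Quinn and Osei, by employee number (higher first): Quinn (9179) before Osei (3174).
Halvorsen, Kowalski and Castillo all have accumulated service hours 29866 hours, so the next rule applies.
Among Halvorsen, Kowalski and Castillo, by employee number (higher first): Halvorsen (4662) before Kowalski (3702) before Castillo (2780).
Moreau and Chaudhari both have accumulated service hours 11348 hours, so the next rule applies.
Among Moreau and Chaudhari, by employee number (higher first): Moreau (8692) before Chaudhari (6714).
Order: Quinn, Osei, Halvorsen, Kowalski, Castillo, Moreau, Chaudhari.

Kowalski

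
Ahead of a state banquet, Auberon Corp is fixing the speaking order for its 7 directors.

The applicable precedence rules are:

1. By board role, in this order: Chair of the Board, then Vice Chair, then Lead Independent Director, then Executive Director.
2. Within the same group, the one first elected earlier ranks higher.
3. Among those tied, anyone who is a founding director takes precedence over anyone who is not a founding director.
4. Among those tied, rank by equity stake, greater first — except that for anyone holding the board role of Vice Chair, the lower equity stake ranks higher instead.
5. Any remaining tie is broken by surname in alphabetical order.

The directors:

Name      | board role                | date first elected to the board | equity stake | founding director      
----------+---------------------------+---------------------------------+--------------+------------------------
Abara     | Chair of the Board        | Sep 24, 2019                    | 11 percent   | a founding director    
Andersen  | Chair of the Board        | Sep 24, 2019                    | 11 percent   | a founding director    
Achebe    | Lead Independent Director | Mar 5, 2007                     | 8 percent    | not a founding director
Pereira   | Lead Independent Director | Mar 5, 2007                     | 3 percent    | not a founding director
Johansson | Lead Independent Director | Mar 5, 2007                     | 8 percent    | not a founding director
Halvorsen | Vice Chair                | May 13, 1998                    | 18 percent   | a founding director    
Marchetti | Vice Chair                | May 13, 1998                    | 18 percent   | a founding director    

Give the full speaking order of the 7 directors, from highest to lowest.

Abara, Andersen, Halvorsen, Marchetti, Achebe, Johansson, Pereira

By board role: Abara and Andersen (Chair of the Board); then Halvorsen and Marchetti (Vice Chair); then Achebe, Johansson and Pereira (Lead Independent Director).
Abara and Andersen both have date first elected to the board Sep 24, 2019, so the next rule applies.
Abara and Andersen are each a founding director, so the next rule applies.
Abara and Andersen both have equity stake 11 percent, so the next rule applies.
Among Abara and Andersen, alphabetically by surname: Abara before Andersen.
Halvorsen and Marchetti both have date first elected to the board May 13, 1998, so the next rule applies.
Halvorsen and Marchetti are each a founding director, so the next rule applies.
Halvorsen and Marchetti both have equity stake 18 percent, so the next rule applies.
Among Halvorsen and Marchetti, alphabetically by surname: Halvorsen before Marchetti.
Achebe, Johansson and Pereira all have date first elected to the board Mar 5, 2007, so the next rule applies.
Achebe, Johansson and Pereira are each not a founding director, so the next rule applies.
Among Achebe, Johansson and Pereira, by equity stake (higher first): Achebe and Johansson (8 percent) before Pereira (3 percent).
Among Achebe and Johansson, alphabetically by surname: Achebe before Johansson.
Full order: Abara, Andersen, Halvorsen, Marchetti, Achebe, Johansson, Pereira.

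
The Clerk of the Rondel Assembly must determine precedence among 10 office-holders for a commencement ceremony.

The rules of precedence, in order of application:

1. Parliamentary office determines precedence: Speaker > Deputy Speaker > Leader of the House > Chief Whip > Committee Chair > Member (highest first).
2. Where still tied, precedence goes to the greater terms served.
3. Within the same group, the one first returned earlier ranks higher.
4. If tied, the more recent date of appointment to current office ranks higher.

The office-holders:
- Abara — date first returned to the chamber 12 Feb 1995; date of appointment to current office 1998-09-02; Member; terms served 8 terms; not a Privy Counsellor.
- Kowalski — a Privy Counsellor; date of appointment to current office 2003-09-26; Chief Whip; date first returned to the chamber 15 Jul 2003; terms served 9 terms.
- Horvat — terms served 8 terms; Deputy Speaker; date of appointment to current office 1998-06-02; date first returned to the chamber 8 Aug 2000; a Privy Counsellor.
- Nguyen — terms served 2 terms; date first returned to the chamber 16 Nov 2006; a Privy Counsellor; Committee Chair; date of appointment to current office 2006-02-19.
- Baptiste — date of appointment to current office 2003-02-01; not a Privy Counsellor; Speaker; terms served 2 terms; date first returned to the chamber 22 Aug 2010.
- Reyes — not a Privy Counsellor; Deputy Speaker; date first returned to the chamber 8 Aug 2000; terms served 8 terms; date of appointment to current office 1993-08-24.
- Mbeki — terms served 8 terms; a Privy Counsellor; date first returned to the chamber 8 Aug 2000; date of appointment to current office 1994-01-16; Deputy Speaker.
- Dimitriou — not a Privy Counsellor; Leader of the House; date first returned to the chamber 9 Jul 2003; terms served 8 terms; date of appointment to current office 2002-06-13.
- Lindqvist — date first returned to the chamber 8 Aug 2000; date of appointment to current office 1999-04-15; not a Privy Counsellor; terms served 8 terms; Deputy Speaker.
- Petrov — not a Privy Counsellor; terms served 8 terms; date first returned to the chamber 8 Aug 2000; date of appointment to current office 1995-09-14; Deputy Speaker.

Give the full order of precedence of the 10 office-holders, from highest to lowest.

By parliamentary office: Baptiste (Speaker); then Lindqvist, Horvat, Petrov, Mbeki and Reyes (Deputy Speaker); then Dimitriou (Leader of the House); then Kowalski (Chief Whip); then Nguyen (Committee Chair); then Abara (Member).
Lindqvist, Horvat, Petrov, Mbeki and Reyes all have terms served 8 terms, so the next rule applies.
Lindqvist, Horvat, Petrov, Mbeki and Reyes all have date first returned to the chamber 8 Aug 2000, so the next rule applies.
Among Lindqvist, Horvat, Petrov, Mbeki and Reyes, by date of appointment to current office (later first): Lindqvist (1999-04-15) before Horvat (1998-06-02) before Petrov (1995-09-14) before Mbeki (1994-01-16) before Reyes (1993-08-24).
Full order: Baptiste, Lindqvist, Horvat, Petrov, Mbeki, Reyes, Dimitriou, Kowalski, Nguyen, Abara.

Baptiste, Lindqvist, Horvat, Petrov, Mbeki, Reyes, Dimitriou, Kowalski, Nguyen, Abara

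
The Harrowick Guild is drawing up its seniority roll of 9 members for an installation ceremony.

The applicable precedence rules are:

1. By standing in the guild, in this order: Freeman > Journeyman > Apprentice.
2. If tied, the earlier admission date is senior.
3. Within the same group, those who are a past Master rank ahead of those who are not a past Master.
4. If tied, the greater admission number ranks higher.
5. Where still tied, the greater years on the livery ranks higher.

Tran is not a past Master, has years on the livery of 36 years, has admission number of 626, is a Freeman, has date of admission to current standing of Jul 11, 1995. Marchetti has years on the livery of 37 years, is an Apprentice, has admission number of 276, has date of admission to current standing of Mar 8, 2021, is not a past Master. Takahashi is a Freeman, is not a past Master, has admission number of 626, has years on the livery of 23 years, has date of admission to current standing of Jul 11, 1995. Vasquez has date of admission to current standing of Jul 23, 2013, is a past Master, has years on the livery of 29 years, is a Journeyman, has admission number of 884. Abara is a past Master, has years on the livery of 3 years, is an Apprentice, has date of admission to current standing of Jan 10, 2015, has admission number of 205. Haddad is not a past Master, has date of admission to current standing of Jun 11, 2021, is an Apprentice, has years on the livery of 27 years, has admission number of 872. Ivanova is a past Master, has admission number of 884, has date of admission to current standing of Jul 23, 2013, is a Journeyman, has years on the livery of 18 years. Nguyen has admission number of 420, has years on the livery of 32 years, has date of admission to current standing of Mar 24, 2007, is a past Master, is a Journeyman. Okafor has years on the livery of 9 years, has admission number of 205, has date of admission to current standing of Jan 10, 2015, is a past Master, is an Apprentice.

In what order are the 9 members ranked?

Tran, Takahashi, Nguyen, Vasquez, Ivanova, Okafor, Abara, Marchetti, Haddad

By standing in the guild: Tran and Takahashi (Freeman); then Nguyen, Vasquez and Ivanova (Journeyman); then Okafor, Abara, Marchetti and Haddad (Apprentice).
Tran and Takahashi both have date of admission to current standing Jul 11, 1995, so the next rule applies.
Tran and Takahashi are each not a past Master, so the next rule applies.
Tran and Takahashi both have admission number 626, so the next rule applies.
Among Tran and Takahashi, by years on the livery (higher first): Tran (36 years) before Takahashi (23 years).
Among Nguyen, Vasquez and Ivanova, by date of admission to current standing (earlier first): Nguyen (Mar 24, 2007) before Vasquez and Ivanova (Jul 23, 2013).
Vasquez and Ivanova are each a past Master, so the next rule applies.
Vasquez and Ivanova both have admission number 884, so the next rule applies.
Among Vasquez and Ivanova, by years on the livery (higher first): Vasquez (29 years) before Ivanova (18 years).
Among Okafor, Abara, Marchetti and Haddad, by date of admission to current standing (earlier first): Okafor and Abara (Jan 10, 2015) before Marchetti (Mar 8, 2021) before Haddad (Jun 11, 2021).
Okafor and Abara are each a past Master, so the next rule applies.
Okafor and Abara both have admission number 205, so the next rule applies.
Among Okafor and Abara, by years on the livery (higher first): Okafor (9 years) before Abara (3 years).
Full order: Tran, Takahashi, Nguyen, Vasquez, Ivanova, Okafor, Abara, Marchetti, Haddad.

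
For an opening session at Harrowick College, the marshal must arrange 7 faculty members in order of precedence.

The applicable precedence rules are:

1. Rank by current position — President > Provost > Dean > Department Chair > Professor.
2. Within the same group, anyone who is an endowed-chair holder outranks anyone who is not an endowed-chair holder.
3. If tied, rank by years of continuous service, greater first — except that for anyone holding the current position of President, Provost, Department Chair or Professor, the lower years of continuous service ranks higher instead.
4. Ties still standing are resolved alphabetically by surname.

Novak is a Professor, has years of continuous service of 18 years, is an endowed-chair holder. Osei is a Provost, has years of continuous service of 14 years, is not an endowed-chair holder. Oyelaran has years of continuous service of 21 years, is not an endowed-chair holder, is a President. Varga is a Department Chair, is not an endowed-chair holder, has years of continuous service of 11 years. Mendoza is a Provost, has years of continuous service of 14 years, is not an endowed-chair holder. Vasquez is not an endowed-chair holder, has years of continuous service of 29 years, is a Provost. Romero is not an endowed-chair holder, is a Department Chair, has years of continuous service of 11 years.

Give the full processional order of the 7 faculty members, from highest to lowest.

Oyelaran, Mendoza, Osei, Vasquez, Romero, Varga, Novak

By current position: Oyelaran (President); then Mendoza, Osei and Vasquez (Provost); then Romero and Varga (Department Chair); then Novak (Professor).
Mendoza, Osei and Vasquez are each not an endowed-chair holder, so the next rule applies.
Among Mendoza, Osei and Vasquez, by years of continuous service (lower first) (reversed rule for this group): Mendoza and Osei (14 years) before Vasquez (29 years).
Among Mendoza and Osei, alphabetically by surname: Mendoza before Osei.
Romero and Varga are each not an endowed-chair holder, so the next rule applies.
Romero and Varga both have years of continuous service 11 years, so the next rule applies.
Among Romero and Varga, alphabetically by surname: Romero before Varga.
Full order: Oyelaran, Mendoza, Osei, Vasquez, Romero, Varga, Novak.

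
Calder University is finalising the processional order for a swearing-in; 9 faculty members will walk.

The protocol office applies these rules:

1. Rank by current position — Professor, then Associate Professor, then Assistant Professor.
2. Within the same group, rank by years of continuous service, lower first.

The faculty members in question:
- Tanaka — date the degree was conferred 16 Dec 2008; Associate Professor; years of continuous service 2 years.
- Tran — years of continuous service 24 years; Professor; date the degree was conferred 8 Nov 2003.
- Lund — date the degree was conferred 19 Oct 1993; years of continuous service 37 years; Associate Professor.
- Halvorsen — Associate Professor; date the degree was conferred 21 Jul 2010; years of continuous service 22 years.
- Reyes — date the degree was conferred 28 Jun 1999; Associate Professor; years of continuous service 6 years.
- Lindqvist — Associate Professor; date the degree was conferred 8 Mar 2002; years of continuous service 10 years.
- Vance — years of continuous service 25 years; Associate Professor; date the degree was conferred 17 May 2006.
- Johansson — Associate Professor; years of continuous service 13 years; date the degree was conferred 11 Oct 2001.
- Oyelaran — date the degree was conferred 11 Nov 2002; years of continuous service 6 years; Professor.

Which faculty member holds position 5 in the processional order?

By current position: Oyelaran and Tran (Professor); then Tanaka, Reyes, Lindqvist, Johansson, Halvorsen, Vance and Lund (Associate Professor).
Among Oyelaran and Tran, by years of continuous service (lower first): Oyelaran (6 years) before Tran (24 years).
Among Tanaka, Reyes, Lindqvist, Johansson, Halvorsen, Vance and Lund, by years of continuous service (lower first): Tanaka (2 years) before Reyes (6 years) before Lindqvist (10 years) before Johansson (13 years) before Halvorsen (22 years) before Vance (25 years) before Lund (37 years).
Order: Oyelaran, Tran, Tanaka, Reyes, Lindqvist, Johansson, Halvorsen, Vance, Lund.

Lindqvist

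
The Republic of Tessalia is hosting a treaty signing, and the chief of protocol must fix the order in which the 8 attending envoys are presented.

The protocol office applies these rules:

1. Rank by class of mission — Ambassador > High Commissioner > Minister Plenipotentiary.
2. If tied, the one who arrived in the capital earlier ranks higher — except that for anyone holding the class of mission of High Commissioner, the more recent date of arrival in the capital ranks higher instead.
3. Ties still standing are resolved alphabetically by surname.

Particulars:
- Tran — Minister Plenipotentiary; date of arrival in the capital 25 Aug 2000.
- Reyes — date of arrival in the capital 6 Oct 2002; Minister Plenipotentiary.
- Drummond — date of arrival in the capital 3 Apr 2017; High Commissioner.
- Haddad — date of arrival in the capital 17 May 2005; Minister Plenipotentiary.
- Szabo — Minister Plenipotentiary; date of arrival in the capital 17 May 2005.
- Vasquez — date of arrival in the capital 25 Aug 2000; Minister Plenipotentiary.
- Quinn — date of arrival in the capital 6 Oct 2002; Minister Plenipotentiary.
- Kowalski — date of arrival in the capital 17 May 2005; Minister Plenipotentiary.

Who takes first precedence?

By class of mission: Drummond (High Commissioner); then Tran, Vasquez, Quinn, Reyes, Haddad, Kowalski and Szabo (Minister Plenipotentiary).
Among Tran, Vasquez, Quinn, Reyes, Haddad, Kowalski and Szabo, by date of arrival in the capital (earlier first): Tran and Vasquez (25 Aug 2000) before Quinn and Reyes (6 Oct 2002) before Haddad, Kowalski and Szabo (17 May 2005).
Among Tran and Vasquez, alphabetically by surname: Tran before Vasquez.
Among Quinn and Reyes, alphabetically by surname: Quinn before Reyes.
Among Haddad, Kowalski and Szabo, alphabetically by surname: Haddad before Kowalski before Szabo.
Order: Drummond, Tran, Vasquez, Quinn, Reyes, Haddad, Kowalski, Szabo.

Drummond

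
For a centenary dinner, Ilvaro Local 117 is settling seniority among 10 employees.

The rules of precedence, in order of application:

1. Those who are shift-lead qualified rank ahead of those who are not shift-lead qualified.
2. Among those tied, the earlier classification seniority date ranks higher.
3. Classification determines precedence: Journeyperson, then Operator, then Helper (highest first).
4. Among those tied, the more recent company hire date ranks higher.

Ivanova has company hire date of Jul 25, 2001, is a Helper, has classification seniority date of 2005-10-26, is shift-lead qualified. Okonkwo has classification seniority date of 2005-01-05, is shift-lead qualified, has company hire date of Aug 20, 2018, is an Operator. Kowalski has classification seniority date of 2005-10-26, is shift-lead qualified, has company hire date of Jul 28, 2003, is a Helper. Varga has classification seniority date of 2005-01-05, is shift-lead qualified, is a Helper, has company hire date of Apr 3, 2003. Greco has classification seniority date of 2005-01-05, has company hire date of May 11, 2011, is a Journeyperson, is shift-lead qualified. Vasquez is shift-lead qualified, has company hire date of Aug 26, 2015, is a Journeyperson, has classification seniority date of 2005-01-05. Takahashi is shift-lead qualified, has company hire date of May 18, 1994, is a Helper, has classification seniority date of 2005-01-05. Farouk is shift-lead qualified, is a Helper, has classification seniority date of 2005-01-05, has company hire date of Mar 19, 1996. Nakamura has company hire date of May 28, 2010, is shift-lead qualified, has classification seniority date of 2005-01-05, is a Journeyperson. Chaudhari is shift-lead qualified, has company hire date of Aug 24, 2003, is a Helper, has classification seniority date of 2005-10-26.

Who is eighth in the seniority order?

By the first rule: Vasquez, Greco, Nakamura, Okonkwo, Varga, Farouk, Takahashi, Chaudhari, Kowalski and Ivanova (each shift-lead qualified).
Among Vasquez, Greco, Nakamura, Okonkwo, Varga, Farouk, Takahashi, Chaudhari, Kowalski and Ivanova, by classification seniority date (earlier first): Vasquez, Greco, Nakamura, Okonkwo, Varga, Farouk and Takahashi (2005-01-05) before Chaudhari, Kowalski and Ivanova (2005-10-26).
Among Vasquez, Greco, Nakamura, Okonkwo, Varga, Farouk and Takahashi, by classification: Vasquez, Greco and Nakamura (Journeyperson) before Okonkwo (Operator) before Varga, Farouk and Takahashi (Helper).
Among Vasquez, Greco and Nakamura, by company hire date (later first): Vasquez (Aug 26, 2015) before Greco (May 11, 2011) before Nakamura (May 28, 2010).
Among Varga, Farouk and Takahashi, by company hire date (later first): Varga (Apr 3, 2003) before Farouk (Mar 19, 1996) before Takahashi (May 18, 1994).
Chaudhari, Kowalski and Ivanova are each Helper, so the next rule applies.
Among Chaudhari, Kowalski and Ivanova, by company hire date (later first): Chaudhari (Aug 24, 2003) before Kowalski (Jul 28, 2003) before Ivanova (Jul 25, 2001).
Order: Vasquez, Greco, Nakamura, Okonkwo, Varga, Farouk, Takahashi, Chaudhari, Kowalski, Ivanova.

Chaudhari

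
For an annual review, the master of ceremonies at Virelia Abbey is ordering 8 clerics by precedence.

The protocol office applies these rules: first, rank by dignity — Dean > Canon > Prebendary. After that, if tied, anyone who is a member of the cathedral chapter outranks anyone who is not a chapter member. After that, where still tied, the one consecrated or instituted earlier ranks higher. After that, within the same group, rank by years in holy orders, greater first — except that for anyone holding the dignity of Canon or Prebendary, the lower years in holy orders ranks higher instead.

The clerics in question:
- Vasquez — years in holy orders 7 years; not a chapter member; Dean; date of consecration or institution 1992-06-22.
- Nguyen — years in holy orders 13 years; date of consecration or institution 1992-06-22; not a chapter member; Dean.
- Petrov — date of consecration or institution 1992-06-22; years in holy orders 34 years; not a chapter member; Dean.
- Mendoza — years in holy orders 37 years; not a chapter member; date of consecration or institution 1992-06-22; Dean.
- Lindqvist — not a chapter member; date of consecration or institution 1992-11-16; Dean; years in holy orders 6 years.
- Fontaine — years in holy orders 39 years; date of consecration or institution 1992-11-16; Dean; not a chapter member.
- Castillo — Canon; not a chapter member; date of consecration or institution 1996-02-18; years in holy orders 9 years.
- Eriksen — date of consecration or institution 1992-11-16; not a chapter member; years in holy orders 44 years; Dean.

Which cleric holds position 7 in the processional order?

Lindqvist

By dignity: Mendoza, Petrov, Nguyen, Vasquez, Eriksen, Fontaine and Lindqvist (Dean); then Castillo (Canon).
Mendoza, Petrov, Nguyen, Vasquez, Eriksen, Fontaine and Lindqvist are each not a chapter member, so the next rule applies.
Among Mendoza, Petrov, Nguyen, Vasquez, Eriksen, Fontaine and Lindqvist, by date of consecration or institution (earlier first): Mendoza, Petrov, Nguyen and Vasquez (1992-06-22) before Eriksen, Fontaine and Lindqvist (1992-11-16).
Among Mendoza, Petrov, Nguyen and Vasquez, by years in holy orders (higher first): Mendoza (37 years) before Petrov (34 years) before Nguyen (13 years) before Vasquez (7 years).
Among Eriksen, Fontaine and Lindqvist, by years in holy orders (higher first): Eriksen (44 years) before Fontaine (39 years) before Lindqvist (6 years).
Order: Mendoza, Petrov, Nguyen, Vasquez, Eriksen, Fontaine, Lindqvist, Castillo.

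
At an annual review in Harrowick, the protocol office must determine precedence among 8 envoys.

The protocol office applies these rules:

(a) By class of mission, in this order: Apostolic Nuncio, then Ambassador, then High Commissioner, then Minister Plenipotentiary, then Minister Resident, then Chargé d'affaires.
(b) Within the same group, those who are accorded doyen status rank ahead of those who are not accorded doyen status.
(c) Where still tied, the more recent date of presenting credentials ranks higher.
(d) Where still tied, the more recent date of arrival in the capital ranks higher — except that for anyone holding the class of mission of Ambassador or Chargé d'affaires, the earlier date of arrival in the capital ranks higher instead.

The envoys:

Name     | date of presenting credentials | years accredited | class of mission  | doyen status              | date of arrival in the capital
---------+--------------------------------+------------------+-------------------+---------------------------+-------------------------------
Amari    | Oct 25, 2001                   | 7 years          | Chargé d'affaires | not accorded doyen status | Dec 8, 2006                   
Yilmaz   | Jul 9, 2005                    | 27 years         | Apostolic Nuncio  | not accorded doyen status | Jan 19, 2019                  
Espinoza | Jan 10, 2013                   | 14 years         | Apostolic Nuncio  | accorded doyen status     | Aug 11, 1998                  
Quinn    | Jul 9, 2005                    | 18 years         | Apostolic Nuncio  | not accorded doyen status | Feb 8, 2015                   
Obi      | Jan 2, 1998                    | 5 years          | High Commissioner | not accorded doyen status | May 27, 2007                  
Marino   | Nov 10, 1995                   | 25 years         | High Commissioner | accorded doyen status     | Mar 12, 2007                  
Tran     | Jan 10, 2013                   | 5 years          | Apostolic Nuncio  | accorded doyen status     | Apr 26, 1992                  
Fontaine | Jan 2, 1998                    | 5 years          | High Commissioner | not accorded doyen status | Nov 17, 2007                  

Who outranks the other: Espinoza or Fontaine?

Espinoza

By class of mission: Espinoza, Tran, Yilmaz and Quinn (Apostolic Nuncio); then Marino, Fontaine and Obi (High Commissioner); then Amari (Chargé d'affaires).
Among Espinoza, Tran, Yilmaz and Quinn, accorded doyen status before not accorded doyen status: Espinoza and Tran (accorded doyen status) before Yilmaz and Quinn (not accorded doyen status).
Espinoza and Tran both have date of presenting credentials Jan 10, 2013, so the next rule applies.
Among Espinoza and Tran, by date of arrival in the capital (later first): Espinoza (Aug 11, 1998) before Tran (Apr 26, 1992).
Yilmaz and Quinn both have date of presenting credentials Jul 9, 2005, so the next rule applies.
Among Yilmaz and Quinn, by date of arrival in the capital (later first): Yilmaz (Jan 19, 2019) before Quinn (Feb 8, 2015).
Among Marino, Fontaine and Obi, accorded doyen status before not accorded doyen status: Marino (accorded doyen status) before Fontaine and Obi (not accorded doyen status).
Fontaine and Obi both have date of presenting credentials Jan 2, 1998, so the next rule applies.
Among Fontaine and Obi, by date of arrival in the capital (later first): Fontaine (Nov 17, 2007) before Obi (May 27, 2007).
So Espinoza takes precedence.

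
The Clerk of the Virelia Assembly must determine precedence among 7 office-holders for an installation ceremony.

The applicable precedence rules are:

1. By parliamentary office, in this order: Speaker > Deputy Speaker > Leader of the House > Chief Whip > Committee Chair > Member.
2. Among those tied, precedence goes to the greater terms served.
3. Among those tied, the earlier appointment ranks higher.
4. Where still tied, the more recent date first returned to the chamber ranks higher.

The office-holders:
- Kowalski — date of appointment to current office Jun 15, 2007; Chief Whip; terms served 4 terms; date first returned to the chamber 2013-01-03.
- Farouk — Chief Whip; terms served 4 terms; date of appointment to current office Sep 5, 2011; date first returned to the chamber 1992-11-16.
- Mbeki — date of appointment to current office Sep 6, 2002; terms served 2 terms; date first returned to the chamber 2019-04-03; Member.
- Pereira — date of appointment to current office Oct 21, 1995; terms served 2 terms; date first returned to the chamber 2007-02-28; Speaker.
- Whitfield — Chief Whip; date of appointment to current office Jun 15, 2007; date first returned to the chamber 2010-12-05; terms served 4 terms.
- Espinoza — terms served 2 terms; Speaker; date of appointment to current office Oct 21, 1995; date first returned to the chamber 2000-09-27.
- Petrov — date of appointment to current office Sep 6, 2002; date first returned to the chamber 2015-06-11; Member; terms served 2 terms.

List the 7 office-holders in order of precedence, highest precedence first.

By parliamentary office: Pereira and Espinoza (Speaker); then Kowalski, Whitfield and Farouk (Chief Whip); then Mbeki and Petrov (Member).
Pereira and Espinoza both have terms served 2 terms, so the next rule applies.
Pereira and Espinoza both have date of appointment to current office Oct 21, 1995, so the next rule applies.
Among Pereira and Espinoza, by date first returned to the chamber (later first): Pereira (2007-02-28) before Espinoza (2000-09-27).
Kowalski, Whitfield and Farouk all have terms served 4 terms, so the next rule applies.
Among Kowalski, Whitfield and Farouk, by date of appointment to current office (earlier first): Kowalski and Whitfield (Jun 15, 2007) before Farouk (Sep 5, 2011).
Among Kowalski and Whitfield, by date first returned to the chamber (later first): Kowalski (2013-01-03) before Whitfield (2010-12-05).
Mbeki and Petrov both have terms served 2 terms, so the next rule applies.
Mbeki and Petrov both have date of appointment to current office Sep 6, 2002, so the next rule applies.
Among Mbeki and Petrov, by date first returned to the chamber (later first): Mbeki (2019-04-03) before Petrov (2015-06-11).
Full order: Pereira, Espinoza, Kowalski, Whitfield, Farouk, Mbeki, Petrov.

Pereira, Espinoza, Kowalski, Whitfield, Farouk, Mbeki, Petrov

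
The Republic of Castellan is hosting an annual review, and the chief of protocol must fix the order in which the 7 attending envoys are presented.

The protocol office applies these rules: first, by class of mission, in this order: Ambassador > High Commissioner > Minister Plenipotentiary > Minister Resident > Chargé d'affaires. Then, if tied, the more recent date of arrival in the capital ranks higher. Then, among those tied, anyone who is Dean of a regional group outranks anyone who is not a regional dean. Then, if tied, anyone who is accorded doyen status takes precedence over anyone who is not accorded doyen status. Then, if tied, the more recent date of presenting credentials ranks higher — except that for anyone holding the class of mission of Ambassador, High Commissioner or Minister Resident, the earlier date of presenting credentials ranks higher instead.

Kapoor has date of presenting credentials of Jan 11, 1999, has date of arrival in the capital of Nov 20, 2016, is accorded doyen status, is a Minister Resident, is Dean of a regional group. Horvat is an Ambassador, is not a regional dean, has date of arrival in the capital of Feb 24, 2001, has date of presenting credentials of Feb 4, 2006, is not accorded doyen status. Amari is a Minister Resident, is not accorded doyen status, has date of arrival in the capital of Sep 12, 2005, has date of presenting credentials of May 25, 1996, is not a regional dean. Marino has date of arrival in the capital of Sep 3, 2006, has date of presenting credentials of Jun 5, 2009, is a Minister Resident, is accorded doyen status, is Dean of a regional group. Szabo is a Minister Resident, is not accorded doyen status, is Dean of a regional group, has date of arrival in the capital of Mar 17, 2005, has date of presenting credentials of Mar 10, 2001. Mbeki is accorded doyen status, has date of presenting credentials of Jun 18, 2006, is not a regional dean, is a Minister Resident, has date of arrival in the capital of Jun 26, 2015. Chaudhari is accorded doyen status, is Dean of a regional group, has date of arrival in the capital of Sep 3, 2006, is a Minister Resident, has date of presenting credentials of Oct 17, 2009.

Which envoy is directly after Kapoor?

Mbeki

By class of mission: Horvat (Ambassador); then Kapoor, Mbeki, Marino, Chaudhari, Amari and Szabo (Minister Resident).
Among Kapoor, Mbeki, Marino, Chaudhari, Amari and Szabo, by date of arrival in the capital (later first): Kapoor (Nov 20, 2016) before Mbeki (Jun 26, 2015) before Marino and Chaudhari (Sep 3, 2006) before Amari (Sep 12, 2005) before Szabo (Mar 17, 2005).
Marino and Chaudhari are each Dean of a regional group, so the next rule applies.
Marino and Chaudhari are each accorded doyen status, so the next rule applies.
Among Marino and Chaudhari, by date of presenting credentials (earlier first) (reversed rule for this group): Marino (Jun 5, 2009) before Chaudhari (Oct 17, 2009).
Order: Horvat, Kapoor, Mbeki, Marino, Chaudhari, Amari, Szabo.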